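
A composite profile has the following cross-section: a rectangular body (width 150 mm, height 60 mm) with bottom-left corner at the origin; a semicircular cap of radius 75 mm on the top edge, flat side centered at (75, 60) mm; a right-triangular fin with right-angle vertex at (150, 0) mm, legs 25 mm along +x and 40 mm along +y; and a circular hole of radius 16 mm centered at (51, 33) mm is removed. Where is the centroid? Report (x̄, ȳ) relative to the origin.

x̄ = 78.48 mm, ȳ = 60.55 mm

Part | A | x̄ᵢ | ȳᵢ | A·x̄ᵢ | A·ȳᵢ
rectangular body | 9000.00 | 75.00 | 30.00 | 675000.00 | 270000.00
semicircular top | 8835.73 | 75.00 | 91.83 | 662679.70 | 811393.76
triangular fin | 500.00 | 158.33 | 13.33 | 79166.67 | 6666.67
hole | -804.25 | 51.00 | 33.00 | -41016.63 | -26540.17
Σ | 17531.48 |  |  | 1375829.73 | 1061520.25
x̄ = 1375829.73 / 17531.48 = 78.48 mm
ȳ = 1061520.25 / 17531.48 = 60.55 mm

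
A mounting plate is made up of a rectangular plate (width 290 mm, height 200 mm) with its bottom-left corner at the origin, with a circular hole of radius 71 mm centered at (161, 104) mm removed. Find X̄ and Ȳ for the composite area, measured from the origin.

X̄ = 138.99 mm, Ȳ = 98.50 mm

plate: A = 290 × 200 = 58000.00, centroid at (145.00, 100.00).
hole: A = −π·71² = -15836.77, centroid at (161.00, 104.00).
ΣA = 42163.23 mm²
ΣAX̄ = (58000.00)(145.00) + (-15836.77)(161.00) = 5860280.26 mm³
ΣAȲ = (58000.00)(100.00) + (-15836.77)(104.00) = 4152976.07 mm³
X̄ = 5860280.26 / 42163.23 = 138.99 mm
Ȳ = 4152976.07 / 42163.23 = 98.50 mm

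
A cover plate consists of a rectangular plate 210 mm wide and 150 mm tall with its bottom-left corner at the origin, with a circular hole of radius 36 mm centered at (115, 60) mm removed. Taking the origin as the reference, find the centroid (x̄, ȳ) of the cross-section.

plate: A = 210 × 150 = 31500.00, centroid at (105.00, 75.00).
hole: A = −π·36² = -4071.50, centroid at (115.00, 60.00).
ΣA = 27428.50 mm², ΣAx̄ = 2839277.03 mm³, ΣAȳ = 2118209.76 mm³.
x̄ = 2839277.03/27428.50 = 103.52 mm; ȳ = 2118209.76/27428.50 = 77.23 mm.

x̄ = 103.52 mm, ȳ = 77.23 mm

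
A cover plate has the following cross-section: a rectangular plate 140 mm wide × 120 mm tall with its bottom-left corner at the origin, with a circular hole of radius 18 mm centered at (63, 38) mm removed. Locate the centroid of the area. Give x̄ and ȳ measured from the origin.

plate: A = 140 × 120 = 16800.00, centroid at (70.00, 60.00).
hole: A = −π·18² = -1017.88, centroid at (63.00, 38.00).
ΣA = 15782.12 mm², ΣAx̄ = 1111873.81 mm³, ΣAȳ = 969320.71 mm³.
x̄ = 1111873.81/15782.12 = 70.45 mm; ȳ = 969320.71/15782.12 = 61.42 mm.

x̄ = 70.45 mm, ȳ = 61.42 mm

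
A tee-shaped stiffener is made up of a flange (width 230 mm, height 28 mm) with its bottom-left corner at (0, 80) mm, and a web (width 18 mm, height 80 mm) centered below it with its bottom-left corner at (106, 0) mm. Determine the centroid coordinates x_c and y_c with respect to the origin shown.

web: A = 18 × 80 = 1440.00, centroid at (115.00, 40.00).
flange: A = 230 × 28 = 6440.00, centroid at (115.00, 94.00).
ΣA = 7880.00 mm²
ΣAx_c = (1440.00)(115.00) + (6440.00)(115.00) = 906200.00 mm³
ΣAy_c = (1440.00)(40.00) + (6440.00)(94.00) = 662960.00 mm³
x_c = 906200.00 / 7880.00 = 115.00 mm
y_c = 662960.00 / 7880.00 = 84.13 mm

x_c = 115.00 mm, y_c = 84.13 mm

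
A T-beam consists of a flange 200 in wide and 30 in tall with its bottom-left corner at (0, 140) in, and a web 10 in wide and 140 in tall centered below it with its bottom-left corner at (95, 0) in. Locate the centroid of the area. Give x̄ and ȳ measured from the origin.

x̄ = 100.00 in, ȳ = 138.92 in

Part | A | x̄ᵢ | ȳᵢ | A·x̄ᵢ | A·ȳᵢ
web | 1400.00 | 100.00 | 70.00 | 140000.00 | 98000.00
flange | 6000.00 | 100.00 | 155.00 | 600000.00 | 930000.00
Σ | 7400.00 |  |  | 740000.00 | 1028000.00
x̄ = 740000.00 / 7400.00 = 100.00 in
ȳ = 1028000.00 / 7400.00 = 138.92 in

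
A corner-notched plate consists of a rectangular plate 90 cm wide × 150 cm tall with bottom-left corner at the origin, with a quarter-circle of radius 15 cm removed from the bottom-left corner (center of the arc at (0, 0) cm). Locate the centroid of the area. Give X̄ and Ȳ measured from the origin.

X̄ = 45.51 cm, Ȳ = 75.91 cm

Part | A | x̄ᵢ | ȳᵢ | A·x̄ᵢ | A·ȳᵢ
plate | 13500.00 | 45.00 | 75.00 | 607500.00 | 1012500.00
removed quarter-circle | -176.71 | 6.37 | 6.37 | -1125.00 | -1125.00
Σ | 13323.29 |  |  | 606375.00 | 1011375.00
X̄ = 606375.00 / 13323.29 = 45.51 cm
Ȳ = 1011375.00 / 13323.29 = 75.91 cm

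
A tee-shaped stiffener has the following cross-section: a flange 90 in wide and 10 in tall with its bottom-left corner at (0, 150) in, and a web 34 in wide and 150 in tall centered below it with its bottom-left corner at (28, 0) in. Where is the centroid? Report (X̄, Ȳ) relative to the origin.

Part | A | x̄ᵢ | ȳᵢ | A·x̄ᵢ | A·ȳᵢ
web | 5100.00 | 45.00 | 75.00 | 229500.00 | 382500.00
flange | 900.00 | 45.00 | 155.00 | 40500.00 | 139500.00
Σ | 6000.00 |  |  | 270000.00 | 522000.00
X̄ = 270000.00 / 6000.00 = 45.00 in
Ȳ = 522000.00 / 6000.00 = 87.00 in

X̄ = 45.00 in, Ȳ = 87.00 in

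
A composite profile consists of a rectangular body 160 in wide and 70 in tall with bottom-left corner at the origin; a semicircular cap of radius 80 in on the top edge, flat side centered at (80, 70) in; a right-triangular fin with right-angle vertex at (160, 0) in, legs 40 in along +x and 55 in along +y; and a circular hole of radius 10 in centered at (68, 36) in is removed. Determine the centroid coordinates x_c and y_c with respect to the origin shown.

x_c = 84.83 in, y_c = 65.61 in

rectangular body: A = 160 × 70 = 11200.00, centroid at (80.00, 35.00).
semicircular top: A = ½π·80² = 10053.10, centroid at (80.00, 103.95).
triangular fin: A = ½·40·55 = 1100.00, centroid at (173.33, 18.33).
hole: A = −π·10² = -314.16, centroid at (68.00, 36.00).
ΣA = 22038.94 in², ΣAx_c = 1869551.56 in³, ΣAy_c = 1445907.02 in³.
x_c = 1869551.56/22038.94 = 84.83 in; y_c = 1445907.02/22038.94 = 65.61 in.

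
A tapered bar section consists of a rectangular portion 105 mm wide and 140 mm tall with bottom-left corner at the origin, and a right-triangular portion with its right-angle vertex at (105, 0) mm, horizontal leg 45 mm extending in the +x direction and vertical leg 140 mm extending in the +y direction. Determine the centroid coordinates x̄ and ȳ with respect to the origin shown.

x̄ = 64.41 mm, ȳ = 65.88 mm

rectangular portion: A = 105 × 140 = 14700.00, centroid at (52.50, 70.00).
triangular portion: A = ½·45·140 = 3150.00, centroid at (120.00, 46.67).
ΣA = 17850.00 mm², ΣAx̄ = 1149750.00 mm³, ΣAȳ = 1176000.00 mm³.
x̄ = 1149750.00/17850.00 = 64.41 mm; ȳ = 1176000.00/17850.00 = 65.88 mm.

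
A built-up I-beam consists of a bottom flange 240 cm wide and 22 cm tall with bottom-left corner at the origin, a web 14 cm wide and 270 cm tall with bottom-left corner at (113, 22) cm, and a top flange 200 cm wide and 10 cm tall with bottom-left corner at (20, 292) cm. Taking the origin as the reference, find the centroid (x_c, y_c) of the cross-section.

bottom flange: A = 240 × 22 = 5280.00, centroid at (120.00, 11.00).
web: A = 14 × 270 = 3780.00, centroid at (120.00, 157.00).
top flange: A = 200 × 10 = 2000.00, centroid at (120.00, 297.00).
ΣA = 11060.00 cm², ΣAx_c = 1327200.00 cm³, ΣAy_c = 1245540.00 cm³.
x_c = 1327200.00/11060.00 = 120.00 cm; y_c = 1245540.00/11060.00 = 112.62 cm.

x_c = 120.00 cm, y_c = 112.62 cm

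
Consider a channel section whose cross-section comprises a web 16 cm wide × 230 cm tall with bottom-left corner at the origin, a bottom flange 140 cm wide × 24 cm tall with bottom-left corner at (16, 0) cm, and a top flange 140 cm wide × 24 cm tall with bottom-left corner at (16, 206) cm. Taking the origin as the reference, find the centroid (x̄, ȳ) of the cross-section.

x̄ = 58.40 cm, ȳ = 115.00 cm

web: A = 16 × 230 = 3680.00, centroid at (8.00, 115.00).
bottom flange: A = 140 × 24 = 3360.00, centroid at (86.00, 12.00).
top flange: A = 140 × 24 = 3360.00, centroid at (86.00, 218.00).
ΣA = 10400.00 cm², ΣAx̄ = 607360.00 cm³, ΣAȳ = 1196000.00 cm³.
x̄ = 607360.00/10400.00 = 58.40 cm; ȳ = 1196000.00/10400.00 = 115.00 cm.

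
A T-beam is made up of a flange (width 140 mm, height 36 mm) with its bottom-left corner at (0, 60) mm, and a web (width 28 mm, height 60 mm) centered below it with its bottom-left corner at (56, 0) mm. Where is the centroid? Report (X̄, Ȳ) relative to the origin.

Part | A | x̄ᵢ | ȳᵢ | A·x̄ᵢ | A·ȳᵢ
web | 1680.00 | 70.00 | 30.00 | 117600.00 | 50400.00
flange | 5040.00 | 70.00 | 78.00 | 352800.00 | 393120.00
Σ | 6720.00 |  |  | 470400.00 | 443520.00
X̄ = 470400.00 / 6720.00 = 70.00 mm
Ȳ = 443520.00 / 6720.00 = 66.00 mm

X̄ = 70.00 mm, Ȳ = 66.00 mm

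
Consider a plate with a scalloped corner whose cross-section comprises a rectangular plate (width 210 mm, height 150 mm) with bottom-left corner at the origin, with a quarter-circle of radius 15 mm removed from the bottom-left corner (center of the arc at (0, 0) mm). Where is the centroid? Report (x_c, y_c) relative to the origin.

plate: A = 210 × 150 = 31500.00, centroid at (105.00, 75.00).
removed quarter-circle: A = −¼π·15² = -176.71, centroid at (6.37, 6.37).
ΣA = 31323.29 mm²
ΣAx_c = (31500.00)(105.00) + (-176.71)(6.37) = 3306375.00 mm³
ΣAy_c = (31500.00)(75.00) + (-176.71)(6.37) = 2361375.00 mm³
x_c = 3306375.00 / 31323.29 = 105.56 mm
y_c = 2361375.00 / 31323.29 = 75.39 mm

x_c = 105.56 mm, y_c = 75.39 mm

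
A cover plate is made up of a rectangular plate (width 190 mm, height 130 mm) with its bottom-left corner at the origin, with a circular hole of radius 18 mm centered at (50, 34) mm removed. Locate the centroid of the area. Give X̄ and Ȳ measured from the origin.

X̄ = 96.93 mm, Ȳ = 66.33 mm

plate: A = 190 × 130 = 24700.00, centroid at (95.00, 65.00).
hole: A = −π·18² = -1017.88, centroid at (50.00, 34.00).
ΣA = 23682.12 mm²
ΣAX̄ = (24700.00)(95.00) + (-1017.88)(50.00) = 2295606.20 mm³
ΣAȲ = (24700.00)(65.00) + (-1017.88)(34.00) = 1570892.22 mm³
X̄ = 2295606.20 / 23682.12 = 96.93 mm
Ȳ = 1570892.22 / 23682.12 = 66.33 mm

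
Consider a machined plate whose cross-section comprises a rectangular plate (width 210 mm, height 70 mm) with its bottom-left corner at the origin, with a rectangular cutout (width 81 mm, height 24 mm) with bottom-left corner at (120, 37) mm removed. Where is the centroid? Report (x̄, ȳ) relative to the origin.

Part | A | x̄ᵢ | ȳᵢ | A·x̄ᵢ | A·ȳᵢ
plate | 14700.00 | 105.00 | 35.00 | 1543500.00 | 514500.00
hole | -1944.00 | 160.50 | 49.00 | -312012.00 | -95256.00
Σ | 12756.00 |  |  | 1231488.00 | 419244.00
x̄ = 1231488.00 / 12756.00 = 96.54 mm
ȳ = 419244.00 / 12756.00 = 32.87 mm

x̄ = 96.54 mm, ȳ = 32.87 mm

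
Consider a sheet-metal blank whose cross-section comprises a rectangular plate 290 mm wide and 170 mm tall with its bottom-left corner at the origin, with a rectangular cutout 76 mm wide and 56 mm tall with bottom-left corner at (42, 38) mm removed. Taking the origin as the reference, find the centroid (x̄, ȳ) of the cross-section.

plate: A = 290 × 170 = 49300.00, centroid at (145.00, 85.00).
hole: A = −(76 × 56) = -4256.00, centroid at (80.00, 66.00).
ΣA = 45044.00 mm²
ΣAx̄ = (49300.00)(145.00) + (-4256.00)(80.00) = 6808020.00 mm³
ΣAȳ = (49300.00)(85.00) + (-4256.00)(66.00) = 3909604.00 mm³
x̄ = 6808020.00 / 45044.00 = 151.14 mm
ȳ = 3909604.00 / 45044.00 = 86.80 mm

x̄ = 151.14 mm, ȳ = 86.80 mm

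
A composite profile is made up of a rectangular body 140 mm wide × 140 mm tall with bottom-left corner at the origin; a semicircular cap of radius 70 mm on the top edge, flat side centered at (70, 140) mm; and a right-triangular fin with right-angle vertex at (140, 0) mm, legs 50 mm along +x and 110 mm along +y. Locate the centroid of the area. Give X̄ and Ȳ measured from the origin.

X̄ = 77.93 mm, Ȳ = 92.49 mm

rectangular body: A = 140 × 140 = 19600.00, centroid at (70.00, 70.00).
semicircular top: A = ½π·70² = 7696.90, centroid at (70.00, 169.71).
triangular fin: A = ½·50·110 = 2750.00, centroid at (156.67, 36.67).
ΣA = 30046.90 mm², ΣAX̄ = 2341616.47 mm³, ΣAȲ = 2779066.28 mm³.
X̄ = 2341616.47/30046.90 = 77.93 mm; Ȳ = 2779066.28/30046.90 = 92.49 mm.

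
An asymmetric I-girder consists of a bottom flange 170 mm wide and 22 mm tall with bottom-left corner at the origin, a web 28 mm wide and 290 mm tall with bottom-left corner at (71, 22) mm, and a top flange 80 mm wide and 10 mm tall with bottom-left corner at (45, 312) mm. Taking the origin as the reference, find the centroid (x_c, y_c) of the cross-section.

bottom flange: A = 170 × 22 = 3740.00, centroid at (85.00, 11.00).
web: A = 28 × 290 = 8120.00, centroid at (85.00, 167.00).
top flange: A = 80 × 10 = 800.00, centroid at (85.00, 317.00).
ΣA = 12660.00 mm², ΣAx_c = 1076100.00 mm³, ΣAy_c = 1650780.00 mm³.
x_c = 1076100.00/12660.00 = 85.00 mm; y_c = 1650780.00/12660.00 = 130.39 mm.

x_c = 85.00 mm, y_c = 130.39 mm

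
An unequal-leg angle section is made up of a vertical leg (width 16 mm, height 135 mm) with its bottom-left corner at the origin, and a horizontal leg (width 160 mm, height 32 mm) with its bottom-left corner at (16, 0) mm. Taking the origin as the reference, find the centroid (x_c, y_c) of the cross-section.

x_c = 69.89 mm, y_c = 31.28 mm

Part | A | x̄ᵢ | ȳᵢ | A·x̄ᵢ | A·ȳᵢ
vertical leg | 2160.00 | 8.00 | 67.50 | 17280.00 | 145800.00
horizontal leg | 5120.00 | 96.00 | 16.00 | 491520.00 | 81920.00
Σ | 7280.00 |  |  | 508800.00 | 227720.00
x_c = 508800.00 / 7280.00 = 69.89 mm
y_c = 227720.00 / 7280.00 = 31.28 mm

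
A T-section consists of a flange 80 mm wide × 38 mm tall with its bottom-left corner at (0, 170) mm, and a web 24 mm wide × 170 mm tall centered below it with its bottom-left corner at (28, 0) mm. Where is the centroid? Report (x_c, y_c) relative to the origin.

x_c = 40.00 mm, y_c = 129.40 mm

Part | A | x̄ᵢ | ȳᵢ | A·x̄ᵢ | A·ȳᵢ
web | 4080.00 | 40.00 | 85.00 | 163200.00 | 346800.00
flange | 3040.00 | 40.00 | 189.00 | 121600.00 | 574560.00
Σ | 7120.00 |  |  | 284800.00 | 921360.00
x_c = 284800.00 / 7120.00 = 40.00 mm
y_c = 921360.00 / 7120.00 = 129.40 mm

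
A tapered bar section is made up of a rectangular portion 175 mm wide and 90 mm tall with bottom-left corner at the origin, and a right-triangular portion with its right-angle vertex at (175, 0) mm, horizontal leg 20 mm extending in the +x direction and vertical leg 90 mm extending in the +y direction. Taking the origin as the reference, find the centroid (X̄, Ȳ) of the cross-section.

Part | A | x̄ᵢ | ȳᵢ | A·x̄ᵢ | A·ȳᵢ
rectangular portion | 15750.00 | 87.50 | 45.00 | 1378125.00 | 708750.00
triangular portion | 900.00 | 181.67 | 30.00 | 163500.00 | 27000.00
Σ | 16650.00 |  |  | 1541625.00 | 735750.00
X̄ = 1541625.00 / 16650.00 = 92.59 mm
Ȳ = 735750.00 / 16650.00 = 44.19 mm

X̄ = 92.59 mm, Ȳ = 44.19 mm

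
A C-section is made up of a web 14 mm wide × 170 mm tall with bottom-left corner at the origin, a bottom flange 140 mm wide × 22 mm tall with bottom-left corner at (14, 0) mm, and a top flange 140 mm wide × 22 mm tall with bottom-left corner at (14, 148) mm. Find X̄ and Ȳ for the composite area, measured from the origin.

X̄ = 62.54 mm, Ȳ = 85.00 mm

Part | A | x̄ᵢ | ȳᵢ | A·x̄ᵢ | A·ȳᵢ
web | 2380.00 | 7.00 | 85.00 | 16660.00 | 202300.00
bottom flange | 3080.00 | 84.00 | 11.00 | 258720.00 | 33880.00
top flange | 3080.00 | 84.00 | 159.00 | 258720.00 | 489720.00
Σ | 8540.00 |  |  | 534100.00 | 725900.00
X̄ = 534100.00 / 8540.00 = 62.54 mm
Ȳ = 725900.00 / 8540.00 = 85.00 mm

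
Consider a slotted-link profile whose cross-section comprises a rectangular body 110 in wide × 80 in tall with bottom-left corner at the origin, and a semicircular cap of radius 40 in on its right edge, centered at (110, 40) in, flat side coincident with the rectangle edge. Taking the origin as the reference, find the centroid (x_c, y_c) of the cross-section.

Part | A | x̄ᵢ | ȳᵢ | A·x̄ᵢ | A·ȳᵢ
rectangular body | 8800.00 | 55.00 | 40.00 | 484000.00 | 352000.00
semicircular end | 2513.27 | 126.98 | 40.00 | 319126.82 | 100530.96
Σ | 11313.27 |  |  | 803126.82 | 452530.96
x_c = 803126.82 / 11313.27 = 70.99 in
y_c = 452530.96 / 11313.27 = 40.00 in

x_c = 70.99 in, y_c = 40.00 in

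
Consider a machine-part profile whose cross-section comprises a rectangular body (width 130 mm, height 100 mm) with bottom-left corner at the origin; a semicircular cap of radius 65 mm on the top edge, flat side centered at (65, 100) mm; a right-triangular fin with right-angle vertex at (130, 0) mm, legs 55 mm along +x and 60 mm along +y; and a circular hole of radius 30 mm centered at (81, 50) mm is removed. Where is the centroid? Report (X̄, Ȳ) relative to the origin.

X̄ = 70.00 mm, Ȳ = 75.21 mm

rectangular body: A = 130 × 100 = 13000.00, centroid at (65.00, 50.00).
semicircular top: A = ½π·65² = 6636.61, centroid at (65.00, 127.59).
triangular fin: A = ½·55·60 = 1650.00, centroid at (148.33, 20.00).
hole: A = −π·30² = -2827.43, centroid at (81.00, 50.00).
ΣA = 18459.18 mm²
ΣAX̄ = (13000.00)(65.00) + (6636.61)(65.00) + (1650.00)(148.33) + (-2827.43)(81.00) = 1292107.84 mm³
ΣAȲ = (13000.00)(50.00) + (6636.61)(127.59) + (1650.00)(20.00) + (-2827.43)(50.00) = 1388373.11 mm³
X̄ = 1292107.84 / 18459.18 = 70.00 mm
Ȳ = 1388373.11 / 18459.18 = 75.21 mm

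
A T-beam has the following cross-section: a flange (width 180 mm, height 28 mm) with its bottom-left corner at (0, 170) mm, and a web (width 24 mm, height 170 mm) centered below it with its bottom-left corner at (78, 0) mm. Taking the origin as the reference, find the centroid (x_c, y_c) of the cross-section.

x_c = 90.00 mm, y_c = 139.71 mm

web: A = 24 × 170 = 4080.00, centroid at (90.00, 85.00).
flange: A = 180 × 28 = 5040.00, centroid at (90.00, 184.00).
ΣA = 9120.00 mm², ΣAx_c = 820800.00 mm³, ΣAy_c = 1274160.00 mm³.
x_c = 820800.00/9120.00 = 90.00 mm; y_c = 1274160.00/9120.00 = 139.71 mm.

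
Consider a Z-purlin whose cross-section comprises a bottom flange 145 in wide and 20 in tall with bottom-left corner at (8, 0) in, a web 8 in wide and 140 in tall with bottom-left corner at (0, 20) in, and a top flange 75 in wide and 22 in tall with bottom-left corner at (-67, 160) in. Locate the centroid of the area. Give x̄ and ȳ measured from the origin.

bottom flange: A = 145 × 20 = 2900.00, centroid at (80.50, 10.00).
web: A = 8 × 140 = 1120.00, centroid at (4.00, 90.00).
top flange: A = 75 × 22 = 1650.00, centroid at (-29.50, 171.00).
ΣA = 5670.00 in², ΣAx̄ = 189255.00 in³, ΣAȳ = 411950.00 in³.
x̄ = 189255.00/5670.00 = 33.38 in; ȳ = 411950.00/5670.00 = 72.65 in.

x̄ = 33.38 in, ȳ = 72.65 in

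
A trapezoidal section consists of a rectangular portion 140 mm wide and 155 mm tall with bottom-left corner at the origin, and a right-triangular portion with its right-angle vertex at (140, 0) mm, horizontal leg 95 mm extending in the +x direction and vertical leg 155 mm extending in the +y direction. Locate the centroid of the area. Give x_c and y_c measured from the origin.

rectangular portion: A = 140 × 155 = 21700.00, centroid at (70.00, 77.50).
triangular portion: A = ½·95·155 = 7362.50, centroid at (171.67, 51.67).
ΣA = 29062.50 mm², ΣAx_c = 2782895.83 mm³, ΣAy_c = 2062145.83 mm³.
x_c = 2782895.83/29062.50 = 95.76 mm; y_c = 2062145.83/29062.50 = 70.96 mm.

x_c = 95.76 mm, y_c = 70.96 mm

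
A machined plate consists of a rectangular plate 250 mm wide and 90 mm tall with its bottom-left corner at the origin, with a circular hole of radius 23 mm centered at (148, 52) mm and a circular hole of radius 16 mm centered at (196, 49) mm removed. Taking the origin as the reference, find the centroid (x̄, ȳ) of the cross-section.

plate: A = 250 × 90 = 22500.00, centroid at (125.00, 45.00).
hole 1: A = −π·23² = -1661.90, centroid at (148.00, 52.00).
hole 2: A = −π·16² = -804.25, centroid at (196.00, 49.00).
ΣA = 20033.85 mm²
ΣAx̄ = (22500.00)(125.00) + (-1661.90)(148.00) + (-804.25)(196.00) = 2408905.87 mm³
ΣAȳ = (22500.00)(45.00) + (-1661.90)(52.00) + (-804.25)(49.00) = 886672.93 mm³
x̄ = 2408905.87 / 20033.85 = 120.24 mm
ȳ = 886672.93 / 20033.85 = 44.26 mm

x̄ = 120.24 mm, ȳ = 44.26 mm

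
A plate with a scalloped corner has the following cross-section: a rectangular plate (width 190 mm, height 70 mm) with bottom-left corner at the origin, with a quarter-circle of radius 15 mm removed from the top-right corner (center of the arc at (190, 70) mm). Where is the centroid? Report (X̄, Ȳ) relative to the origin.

Part | A | x̄ᵢ | ȳᵢ | A·x̄ᵢ | A·ȳᵢ
plate | 13300.00 | 95.00 | 35.00 | 1263500.00 | 465500.00
removed quarter-circle | -176.71 | 183.63 | 63.63 | -32450.77 | -11245.02
Σ | 13123.29 |  |  | 1231049.23 | 454254.98
X̄ = 1231049.23 / 13123.29 = 93.81 mm
Ȳ = 454254.98 / 13123.29 = 34.61 mm

X̄ = 93.81 mm, Ȳ = 34.61 mm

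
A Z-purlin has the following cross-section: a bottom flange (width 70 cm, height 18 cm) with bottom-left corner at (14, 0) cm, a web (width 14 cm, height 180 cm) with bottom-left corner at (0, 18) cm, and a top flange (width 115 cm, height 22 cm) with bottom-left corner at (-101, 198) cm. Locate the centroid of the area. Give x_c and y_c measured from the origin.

bottom flange: A = 70 × 18 = 1260.00, centroid at (49.00, 9.00).
web: A = 14 × 180 = 2520.00, centroid at (7.00, 108.00).
top flange: A = 115 × 22 = 2530.00, centroid at (-43.50, 209.00).
ΣA = 6310.00 cm²
ΣAx_c = (1260.00)(49.00) + (2520.00)(7.00) + (2530.00)(-43.50) = -30675.00 cm³
ΣAy_c = (1260.00)(9.00) + (2520.00)(108.00) + (2530.00)(209.00) = 812270.00 cm³
x_c = -30675.00 / 6310.00 = -4.86 cm
y_c = 812270.00 / 6310.00 = 128.73 cm

x_c = -4.86 cm, y_c = 128.73 cm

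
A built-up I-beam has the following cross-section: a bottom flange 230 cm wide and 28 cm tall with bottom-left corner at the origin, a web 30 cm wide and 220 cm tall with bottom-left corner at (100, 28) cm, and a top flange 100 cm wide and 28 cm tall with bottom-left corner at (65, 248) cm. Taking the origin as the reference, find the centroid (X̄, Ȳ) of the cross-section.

bottom flange: A = 230 × 28 = 6440.00, centroid at (115.00, 14.00).
web: A = 30 × 220 = 6600.00, centroid at (115.00, 138.00).
top flange: A = 100 × 28 = 2800.00, centroid at (115.00, 262.00).
ΣA = 15840.00 cm²
ΣAX̄ = (6440.00)(115.00) + (6600.00)(115.00) + (2800.00)(115.00) = 1821600.00 cm³
ΣAȲ = (6440.00)(14.00) + (6600.00)(138.00) + (2800.00)(262.00) = 1734560.00 cm³
X̄ = 1821600.00 / 15840.00 = 115.00 cm
Ȳ = 1734560.00 / 15840.00 = 109.51 cm

X̄ = 115.00 cm, Ȳ = 109.51 cm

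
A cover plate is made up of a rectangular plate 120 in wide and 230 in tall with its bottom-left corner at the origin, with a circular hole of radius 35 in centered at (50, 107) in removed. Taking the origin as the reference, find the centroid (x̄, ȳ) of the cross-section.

plate: A = 120 × 230 = 27600.00, centroid at (60.00, 115.00).
hole: A = −π·35² = -3848.45, centroid at (50.00, 107.00).
ΣA = 23751.55 in²
ΣAx̄ = (27600.00)(60.00) + (-3848.45)(50.00) = 1463577.45 in³
ΣAȳ = (27600.00)(115.00) + (-3848.45)(107.00) = 2762215.74 in³
x̄ = 1463577.45 / 23751.55 = 61.62 in
ȳ = 2762215.74 / 23751.55 = 116.30 in

x̄ = 61.62 in, ȳ = 116.30 in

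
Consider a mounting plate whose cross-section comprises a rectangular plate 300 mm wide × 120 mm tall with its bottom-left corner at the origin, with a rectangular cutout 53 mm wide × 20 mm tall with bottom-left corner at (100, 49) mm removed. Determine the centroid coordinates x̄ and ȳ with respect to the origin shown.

Part | A | x̄ᵢ | ȳᵢ | A·x̄ᵢ | A·ȳᵢ
plate | 36000.00 | 150.00 | 60.00 | 5400000.00 | 2160000.00
hole | -1060.00 | 126.50 | 59.00 | -134090.00 | -62540.00
Σ | 34940.00 |  |  | 5265910.00 | 2097460.00
x̄ = 5265910.00 / 34940.00 = 150.71 mm
ȳ = 2097460.00 / 34940.00 = 60.03 mm

x̄ = 150.71 mm, ȳ = 60.03 mm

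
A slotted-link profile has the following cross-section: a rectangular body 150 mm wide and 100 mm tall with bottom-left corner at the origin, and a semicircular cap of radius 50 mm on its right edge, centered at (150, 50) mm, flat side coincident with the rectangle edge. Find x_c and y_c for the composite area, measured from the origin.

x_c = 94.96 mm, y_c = 50.00 mm

rectangular body: A = 150 × 100 = 15000.00, centroid at (75.00, 50.00).
semicircular end: A = ½π·50² = 3926.99, centroid at (171.22, 50.00).
ΣA = 18926.99 mm², ΣAx_c = 1797381.96 mm³, ΣAy_c = 946349.54 mm³.
x_c = 1797381.96/18926.99 = 94.96 mm; y_c = 946349.54/18926.99 = 50.00 mm.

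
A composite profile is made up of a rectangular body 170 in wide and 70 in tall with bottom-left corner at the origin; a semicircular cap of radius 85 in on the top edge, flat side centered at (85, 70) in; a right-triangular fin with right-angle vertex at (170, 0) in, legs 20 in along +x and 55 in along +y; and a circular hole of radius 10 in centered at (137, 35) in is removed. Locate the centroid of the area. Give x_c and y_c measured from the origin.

x_c = 86.45 in, y_c = 68.96 in

rectangular body: A = 170 × 70 = 11900.00, centroid at (85.00, 35.00).
semicircular top: A = ½π·85² = 11349.00, centroid at (85.00, 106.08).
triangular fin: A = ½·20·55 = 550.00, centroid at (176.67, 18.33).
hole: A = −π·10² = -314.16, centroid at (137.00, 35.00).
ΣA = 23484.84 in²
ΣAx_c = (11900.00)(85.00) + (11349.00)(85.00) + (550.00)(176.67) + (-314.16)(137.00) = 2030292.14 in³
ΣAy_c = (11900.00)(35.00) + (11349.00)(106.08) + (550.00)(18.33) + (-314.16)(35.00) = 1619434.67 in³
x_c = 2030292.14 / 23484.84 = 86.45 in
y_c = 1619434.67 / 23484.84 = 68.96 in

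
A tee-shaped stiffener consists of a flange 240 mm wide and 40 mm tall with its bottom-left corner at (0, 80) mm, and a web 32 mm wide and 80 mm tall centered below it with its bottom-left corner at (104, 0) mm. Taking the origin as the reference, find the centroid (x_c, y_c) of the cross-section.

x_c = 120.00 mm, y_c = 87.37 mm

Part | A | x̄ᵢ | ȳᵢ | A·x̄ᵢ | A·ȳᵢ
web | 2560.00 | 120.00 | 40.00 | 307200.00 | 102400.00
flange | 9600.00 | 120.00 | 100.00 | 1152000.00 | 960000.00
Σ | 12160.00 |  |  | 1459200.00 | 1062400.00
x_c = 1459200.00 / 12160.00 = 120.00 mm
y_c = 1062400.00 / 12160.00 = 87.37 mm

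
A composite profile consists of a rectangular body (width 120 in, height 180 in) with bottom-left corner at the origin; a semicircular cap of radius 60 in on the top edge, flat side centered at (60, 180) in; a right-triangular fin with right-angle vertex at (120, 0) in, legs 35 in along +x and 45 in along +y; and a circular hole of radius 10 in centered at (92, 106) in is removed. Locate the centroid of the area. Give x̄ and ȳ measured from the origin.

rectangular body: A = 120 × 180 = 21600.00, centroid at (60.00, 90.00).
semicircular top: A = ½π·60² = 5654.87, centroid at (60.00, 205.46).
triangular fin: A = ½·35·45 = 787.50, centroid at (131.67, 15.00).
hole: A = −π·10² = -314.16, centroid at (92.00, 106.00).
ΣA = 27728.21 in², ΣAx̄ = 1710076.85 in³, ΣAȳ = 3084387.64 in³.
x̄ = 1710076.85/27728.21 = 61.67 in; ȳ = 3084387.64/27728.21 = 111.24 in.

x̄ = 61.67 in, ȳ = 111.24 in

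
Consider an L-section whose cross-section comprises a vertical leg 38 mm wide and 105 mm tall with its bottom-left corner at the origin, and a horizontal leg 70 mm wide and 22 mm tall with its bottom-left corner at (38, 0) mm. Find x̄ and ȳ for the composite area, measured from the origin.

x̄ = 34.04 mm, ȳ = 40.94 mm

vertical leg: A = 38 × 105 = 3990.00, centroid at (19.00, 52.50).
horizontal leg: A = 70 × 22 = 1540.00, centroid at (73.00, 11.00).
ΣA = 5530.00 mm²
ΣAx̄ = (3990.00)(19.00) + (1540.00)(73.00) = 188230.00 mm³
ΣAȳ = (3990.00)(52.50) + (1540.00)(11.00) = 226415.00 mm³
x̄ = 188230.00 / 5530.00 = 34.04 mm
ȳ = 226415.00 / 5530.00 = 40.94 mm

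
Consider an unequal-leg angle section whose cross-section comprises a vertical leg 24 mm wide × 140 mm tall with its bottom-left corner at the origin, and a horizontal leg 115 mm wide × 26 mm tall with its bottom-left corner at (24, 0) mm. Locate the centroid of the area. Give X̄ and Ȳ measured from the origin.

vertical leg: A = 24 × 140 = 3360.00, centroid at (12.00, 70.00).
horizontal leg: A = 115 × 26 = 2990.00, centroid at (81.50, 13.00).
ΣA = 6350.00 mm²
ΣAX̄ = (3360.00)(12.00) + (2990.00)(81.50) = 284005.00 mm³
ΣAȲ = (3360.00)(70.00) + (2990.00)(13.00) = 274070.00 mm³
X̄ = 284005.00 / 6350.00 = 44.73 mm
Ȳ = 274070.00 / 6350.00 = 43.16 mm

X̄ = 44.73 mm, Ȳ = 43.16 mm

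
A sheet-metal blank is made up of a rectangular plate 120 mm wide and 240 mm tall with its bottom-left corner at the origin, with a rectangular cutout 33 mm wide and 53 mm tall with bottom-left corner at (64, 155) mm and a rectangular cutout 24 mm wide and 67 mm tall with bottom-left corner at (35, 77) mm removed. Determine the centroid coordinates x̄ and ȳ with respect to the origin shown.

plate: A = 120 × 240 = 28800.00, centroid at (60.00, 120.00).
hole 1: A = −(33 × 53) = -1749.00, centroid at (80.50, 181.50).
hole 2: A = −(24 × 67) = -1608.00, centroid at (47.00, 110.50).
ΣA = 25443.00 mm², ΣAx̄ = 1511629.50 mm³, ΣAȳ = 2960872.50 mm³.
x̄ = 1511629.50/25443.00 = 59.41 mm; ȳ = 2960872.50/25443.00 = 116.37 mm.

x̄ = 59.41 mm, ȳ = 116.37 mm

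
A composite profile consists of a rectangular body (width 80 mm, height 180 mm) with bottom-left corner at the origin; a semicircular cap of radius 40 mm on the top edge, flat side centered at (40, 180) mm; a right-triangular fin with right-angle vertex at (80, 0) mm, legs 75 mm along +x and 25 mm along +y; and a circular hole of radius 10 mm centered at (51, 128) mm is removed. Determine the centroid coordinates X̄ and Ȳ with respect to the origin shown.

X̄ = 43.28 mm, Ȳ = 100.28 mm

rectangular body: A = 80 × 180 = 14400.00, centroid at (40.00, 90.00).
semicircular top: A = ½π·40² = 2513.27, centroid at (40.00, 196.98).
triangular fin: A = ½·75·25 = 937.50, centroid at (105.00, 8.33).
hole: A = −π·10² = -314.16, centroid at (51.00, 128.00).
ΣA = 17536.61 mm²
ΣAX̄ = (14400.00)(40.00) + (2513.27)(40.00) + (937.50)(105.00) + (-314.16)(51.00) = 758946.34 mm³
ΣAȲ = (14400.00)(90.00) + (2513.27)(196.98) + (937.50)(8.33) + (-314.16)(128.00) = 1758656.12 mm³
X̄ = 758946.34 / 17536.61 = 43.28 mm
Ȳ = 1758656.12 / 17536.61 = 100.28 mm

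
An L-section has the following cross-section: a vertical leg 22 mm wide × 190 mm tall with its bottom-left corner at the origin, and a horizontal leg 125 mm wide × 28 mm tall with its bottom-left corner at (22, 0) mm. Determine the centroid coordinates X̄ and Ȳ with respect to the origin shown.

vertical leg: A = 22 × 190 = 4180.00, centroid at (11.00, 95.00).
horizontal leg: A = 125 × 28 = 3500.00, centroid at (84.50, 14.00).
ΣA = 7680.00 mm², ΣAX̄ = 341730.00 mm³, ΣAȲ = 446100.00 mm³.
X̄ = 341730.00/7680.00 = 44.50 mm; Ȳ = 446100.00/7680.00 = 58.09 mm.

X̄ = 44.50 mm, Ȳ = 58.09 mm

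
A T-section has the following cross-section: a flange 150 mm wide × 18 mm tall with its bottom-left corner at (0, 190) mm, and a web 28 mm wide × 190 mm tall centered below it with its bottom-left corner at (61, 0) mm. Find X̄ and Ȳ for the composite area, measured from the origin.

X̄ = 75.00 mm, Ȳ = 130.01 mm

Part | A | x̄ᵢ | ȳᵢ | A·x̄ᵢ | A·ȳᵢ
web | 5320.00 | 75.00 | 95.00 | 399000.00 | 505400.00
flange | 2700.00 | 75.00 | 199.00 | 202500.00 | 537300.00
Σ | 8020.00 |  |  | 601500.00 | 1042700.00
X̄ = 601500.00 / 8020.00 = 75.00 mm
Ȳ = 1042700.00 / 8020.00 = 130.01 mm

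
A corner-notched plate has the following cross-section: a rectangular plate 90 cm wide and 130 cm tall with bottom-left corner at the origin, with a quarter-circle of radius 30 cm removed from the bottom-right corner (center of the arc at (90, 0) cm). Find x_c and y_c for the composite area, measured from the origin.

plate: A = 90 × 130 = 11700.00, centroid at (45.00, 65.00).
removed quarter-circle: A = −¼π·30² = -706.86, centroid at (77.27, 12.73).
ΣA = 10993.14 cm², ΣAx_c = 471882.75 cm³, ΣAy_c = 751500.00 cm³.
x_c = 471882.75/10993.14 = 42.93 cm; y_c = 751500.00/10993.14 = 68.36 cm.

x_c = 42.93 cm, y_c = 68.36 cm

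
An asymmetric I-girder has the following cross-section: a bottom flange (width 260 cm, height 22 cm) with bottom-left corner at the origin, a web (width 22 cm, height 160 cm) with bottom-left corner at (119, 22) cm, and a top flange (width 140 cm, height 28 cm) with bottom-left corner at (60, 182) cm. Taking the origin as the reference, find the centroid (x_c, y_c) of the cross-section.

Part | A | x̄ᵢ | ȳᵢ | A·x̄ᵢ | A·ȳᵢ
bottom flange | 5720.00 | 130.00 | 11.00 | 743600.00 | 62920.00
web | 3520.00 | 130.00 | 102.00 | 457600.00 | 359040.00
top flange | 3920.00 | 130.00 | 196.00 | 509600.00 | 768320.00
Σ | 13160.00 |  |  | 1710800.00 | 1190280.00
x_c = 1710800.00 / 13160.00 = 130.00 cm
y_c = 1190280.00 / 13160.00 = 90.45 cm

x_c = 130.00 cm, y_c = 90.45 cm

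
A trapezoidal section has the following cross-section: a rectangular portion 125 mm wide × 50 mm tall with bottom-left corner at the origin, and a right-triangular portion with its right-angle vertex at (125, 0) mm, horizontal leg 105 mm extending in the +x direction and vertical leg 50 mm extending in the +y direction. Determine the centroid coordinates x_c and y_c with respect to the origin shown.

rectangular portion: A = 125 × 50 = 6250.00, centroid at (62.50, 25.00).
triangular portion: A = ½·105·50 = 2625.00, centroid at (160.00, 16.67).
ΣA = 8875.00 mm²
ΣAx_c = (6250.00)(62.50) + (2625.00)(160.00) = 810625.00 mm³
ΣAy_c = (6250.00)(25.00) + (2625.00)(16.67) = 200000.00 mm³
x_c = 810625.00 / 8875.00 = 91.34 mm
y_c = 200000.00 / 8875.00 = 22.54 mm

x_c = 91.34 mm, y_c = 22.54 mm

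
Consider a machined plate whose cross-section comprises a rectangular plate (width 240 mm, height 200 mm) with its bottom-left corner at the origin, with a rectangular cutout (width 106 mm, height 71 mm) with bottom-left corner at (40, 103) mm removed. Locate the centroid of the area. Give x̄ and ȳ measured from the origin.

x̄ = 125.02 mm, ȳ = 92.84 mm

plate: A = 240 × 200 = 48000.00, centroid at (120.00, 100.00).
hole: A = −(106 × 71) = -7526.00, centroid at (93.00, 138.50).
ΣA = 40474.00 mm², ΣAx̄ = 5060082.00 mm³, ΣAȳ = 3757649.00 mm³.
x̄ = 5060082.00/40474.00 = 125.02 mm; ȳ = 3757649.00/40474.00 = 92.84 mm.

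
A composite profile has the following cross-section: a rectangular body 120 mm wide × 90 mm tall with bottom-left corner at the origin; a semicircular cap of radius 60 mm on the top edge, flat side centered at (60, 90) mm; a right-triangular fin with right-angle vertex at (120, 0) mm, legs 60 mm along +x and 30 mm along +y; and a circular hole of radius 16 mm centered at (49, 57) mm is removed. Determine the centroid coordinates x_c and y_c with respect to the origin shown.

Part | A | x̄ᵢ | ȳᵢ | A·x̄ᵢ | A·ȳᵢ
rectangular body | 10800.00 | 60.00 | 45.00 | 648000.00 | 486000.00
semicircular top | 5654.87 | 60.00 | 115.46 | 339292.01 | 652938.01
triangular fin | 900.00 | 140.00 | 10.00 | 126000.00 | 9000.00
hole | -804.25 | 49.00 | 57.00 | -39408.14 | -45842.12
Σ | 16550.62 |  |  | 1073883.87 | 1102095.89
x_c = 1073883.87 / 16550.62 = 64.88 mm
y_c = 1102095.89 / 16550.62 = 66.59 mm

x_c = 64.88 mm, y_c = 66.59 mm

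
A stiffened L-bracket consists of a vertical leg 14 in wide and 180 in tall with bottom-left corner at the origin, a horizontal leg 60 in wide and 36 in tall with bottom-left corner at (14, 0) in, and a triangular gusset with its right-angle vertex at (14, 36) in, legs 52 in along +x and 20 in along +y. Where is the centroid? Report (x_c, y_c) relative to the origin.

Part | A | x̄ᵢ | ȳᵢ | A·x̄ᵢ | A·ȳᵢ
vertical leg | 2520.00 | 7.00 | 90.00 | 17640.00 | 226800.00
horizontal leg | 2160.00 | 44.00 | 18.00 | 95040.00 | 38880.00
gusset | 520.00 | 31.33 | 42.67 | 16293.33 | 22186.67
Σ | 5200.00 |  |  | 128973.33 | 287866.67
x_c = 128973.33 / 5200.00 = 24.80 in
y_c = 287866.67 / 5200.00 = 55.36 in

x_c = 24.80 in, y_c = 55.36 in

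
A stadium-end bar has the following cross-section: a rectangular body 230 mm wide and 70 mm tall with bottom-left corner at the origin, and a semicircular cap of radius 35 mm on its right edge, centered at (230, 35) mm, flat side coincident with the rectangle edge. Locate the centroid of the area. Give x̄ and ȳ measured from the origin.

rectangular body: A = 230 × 70 = 16100.00, centroid at (115.00, 35.00).
semicircular end: A = ½π·35² = 1924.23, centroid at (244.85, 35.00).
ΣA = 18024.23 mm², ΣAx̄ = 2322655.20 mm³, ΣAȳ = 630847.89 mm³.
x̄ = 2322655.20/18024.23 = 128.86 mm; ȳ = 630847.89/18024.23 = 35.00 mm.

x̄ = 128.86 mm, ȳ = 35.00 mm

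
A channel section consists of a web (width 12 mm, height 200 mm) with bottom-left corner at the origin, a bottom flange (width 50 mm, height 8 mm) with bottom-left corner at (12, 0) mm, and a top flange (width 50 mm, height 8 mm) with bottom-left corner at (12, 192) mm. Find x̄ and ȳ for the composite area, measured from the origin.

x̄ = 13.75 mm, ȳ = 100.00 mm

Part | A | x̄ᵢ | ȳᵢ | A·x̄ᵢ | A·ȳᵢ
web | 2400.00 | 6.00 | 100.00 | 14400.00 | 240000.00
bottom flange | 400.00 | 37.00 | 4.00 | 14800.00 | 1600.00
top flange | 400.00 | 37.00 | 196.00 | 14800.00 | 78400.00
Σ | 3200.00 |  |  | 44000.00 | 320000.00
x̄ = 44000.00 / 3200.00 = 13.75 mm
ȳ = 320000.00 / 3200.00 = 100.00 mm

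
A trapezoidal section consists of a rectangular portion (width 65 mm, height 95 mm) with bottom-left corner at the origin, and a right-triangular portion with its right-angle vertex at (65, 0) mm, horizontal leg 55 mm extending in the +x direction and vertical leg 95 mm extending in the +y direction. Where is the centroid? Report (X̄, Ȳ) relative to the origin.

rectangular portion: A = 65 × 95 = 6175.00, centroid at (32.50, 47.50).
triangular portion: A = ½·55·95 = 2612.50, centroid at (83.33, 31.67).
ΣA = 8787.50 mm²
ΣAX̄ = (6175.00)(32.50) + (2612.50)(83.33) = 418395.83 mm³
ΣAȲ = (6175.00)(47.50) + (2612.50)(31.67) = 376041.67 mm³
X̄ = 418395.83 / 8787.50 = 47.61 mm
Ȳ = 376041.67 / 8787.50 = 42.79 mm

X̄ = 47.61 mm, Ȳ = 42.79 mm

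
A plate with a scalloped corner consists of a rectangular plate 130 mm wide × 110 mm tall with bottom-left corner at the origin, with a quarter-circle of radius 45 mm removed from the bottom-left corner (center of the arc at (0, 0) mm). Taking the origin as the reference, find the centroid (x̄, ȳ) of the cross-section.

x̄ = 70.74 mm, ȳ = 59.49 mm

Part | A | x̄ᵢ | ȳᵢ | A·x̄ᵢ | A·ȳᵢ
plate | 14300.00 | 65.00 | 55.00 | 929500.00 | 786500.00
removed quarter-circle | -1590.43 | 19.10 | 19.10 | -30375.00 | -30375.00
Σ | 12709.57 |  |  | 899125.00 | 756125.00
x̄ = 899125.00 / 12709.57 = 70.74 mm
ȳ = 756125.00 / 12709.57 = 59.49 mm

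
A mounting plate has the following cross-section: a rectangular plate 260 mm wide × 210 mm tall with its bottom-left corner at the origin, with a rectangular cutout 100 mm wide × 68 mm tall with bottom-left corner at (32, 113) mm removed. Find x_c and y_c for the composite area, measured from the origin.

x_c = 136.83 mm, y_c = 99.03 mm

plate: A = 260 × 210 = 54600.00, centroid at (130.00, 105.00).
hole: A = −(100 × 68) = -6800.00, centroid at (82.00, 147.00).
ΣA = 47800.00 mm², ΣAx_c = 6540400.00 mm³, ΣAy_c = 4733400.00 mm³.
x_c = 6540400.00/47800.00 = 136.83 mm; y_c = 4733400.00/47800.00 = 99.03 mm.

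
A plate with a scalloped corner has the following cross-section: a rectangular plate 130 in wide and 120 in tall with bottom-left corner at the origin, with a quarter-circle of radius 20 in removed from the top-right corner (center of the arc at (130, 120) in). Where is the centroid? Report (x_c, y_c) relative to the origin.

x_c = 63.84 in, y_c = 58.94 in

plate: A = 130 × 120 = 15600.00, centroid at (65.00, 60.00).
removed quarter-circle: A = −¼π·20² = -314.16, centroid at (121.51, 111.51).
ΣA = 15285.84 in²
ΣAx_c = (15600.00)(65.00) + (-314.16)(121.51) = 975825.96 in³
ΣAy_c = (15600.00)(60.00) + (-314.16)(111.51) = 900967.55 in³
x_c = 975825.96 / 15285.84 = 63.84 in
y_c = 900967.55 / 15285.84 = 58.94 in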